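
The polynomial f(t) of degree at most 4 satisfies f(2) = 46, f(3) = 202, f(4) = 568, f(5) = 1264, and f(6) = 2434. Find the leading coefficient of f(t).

1

Write f(t) = at^4 + bt^3 + ct^2 + dt + e. Substituting each data point gives a linear system:
  16a + 8b + 4c + 2d + e = 46
  81a + 27b + 9c + 3d + e = 202
  256a + 64b + 16c + 4d + e = 568
  625a + 125b + 25c + 5d + e = 1264
  1296a + 216b + 36c + 6d + e = 2434
Solving the system yields a = 1, b = 6, c = -4, d = -3, e = 4.
So f(t) = t⁴ + 6t³ - 4t² - 3t + 4.
The leading coefficient is 1.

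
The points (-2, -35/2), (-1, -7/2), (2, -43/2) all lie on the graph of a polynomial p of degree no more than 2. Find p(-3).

Write p(t) = at^2 + bt + c. Substituting each data point gives a linear system:
  4a - 2b + c = -35/2
  a - b + c = -7/2
  4a + 2b + c = -43/2
Solving the system yields a = -5, b = -1, c = 1/2.
So p(t) = -5t² - t + 1/2.
Then p(-3) = -83/2.

-83/2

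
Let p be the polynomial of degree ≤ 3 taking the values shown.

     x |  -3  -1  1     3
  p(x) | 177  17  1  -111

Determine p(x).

p(x) = -5x^3 + 3x^2 - 3x + 6

Write p(x) = ax^3 + bx^2 + cx + d. Substituting each data point gives a linear system:
  -27a + 9b - 3c + d = 177
  -a + b - c + d = 17
  a + b + c + d = 1
  27a + 9b + 3c + d = -111
Solving the system yields a = -5, b = 3, c = -3, d = 6.
So p(x) = -5x^3 + 3x^2 - 3x + 6.
Check: p(1) = 1. ✓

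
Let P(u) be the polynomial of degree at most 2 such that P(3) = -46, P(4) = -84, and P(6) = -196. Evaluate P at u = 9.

-454

Write P(u) = au^2 + bu + c. Substituting each data point gives a linear system:
  9a + 3b + c = -46
  16a + 4b + c = -84
  36a + 6b + c = -196
Solving the system yields a = -6, b = 4, c = -4.
So P(u) = -6u² + 4u - 4.
Then P(9) = -454.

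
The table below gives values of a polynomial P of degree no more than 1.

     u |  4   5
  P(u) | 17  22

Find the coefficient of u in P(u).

Write P(u) = au + b. Substituting each data point gives a linear system:
  4a + b = 17
  5a + b = 22
Solving the system yields a = 5, b = -3.
So P(u) = 5u - 3.
The leading coefficient is 5.

5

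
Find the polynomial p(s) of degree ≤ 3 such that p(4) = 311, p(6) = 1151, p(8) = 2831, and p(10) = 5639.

Write p(s) = as^3 + bs^2 + cs + d. Substituting each data point gives a linear system:
  64a + 16b + 4c + d = 311
  216a + 36b + 6c + d = 1151
  512a + 64b + 8c + d = 2831
  1000a + 100b + 10c + d = 5639
Solving the system yields a = 6, b = -3, c = -6, d = -1.
So p(s) = 6s^3 - 3s^2 - 6s - 1.
Check: p(10) = 5639. ✓

p(s) = 6s^3 - 3s^2 - 6s - 1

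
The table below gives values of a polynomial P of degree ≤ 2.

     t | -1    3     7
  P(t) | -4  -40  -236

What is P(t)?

P(t) = -5t^2 + t + 2

Write P(t) = at^2 + bt + c. Substituting each data point gives a linear system:
  a - b + c = -4
  9a + 3b + c = -40
  49a + 7b + c = -236
Solving the system yields a = -5, b = 1, c = 2.
So P(t) = -5t² + t + 2.
Check: P(7) = -236. ✓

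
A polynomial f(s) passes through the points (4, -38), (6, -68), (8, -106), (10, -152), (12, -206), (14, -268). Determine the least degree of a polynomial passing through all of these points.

Forward differences of the values at s = 4, 6, 8, 10, 12, 14:
  f  : -38  -68  -106  -152  -206  -268
  Δ  : -30  -38  -46  -54  -62
  Δ^2: -8  -8  -8  -8
  Δ^3: 0  0  0
  Δ^4: 0  0
  Δ^5: 0
The second differences are constant (-8) and nonzero, while all higher differences vanish, so the minimal degree is 2.

2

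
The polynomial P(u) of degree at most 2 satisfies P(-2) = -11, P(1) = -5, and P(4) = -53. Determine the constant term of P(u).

-1

Write P(u) = au^2 + bu + c. Substituting each data point gives a linear system:
  4a - 2b + c = -11
  a + b + c = -5
  16a + 4b + c = -53
Solving the system yields a = -3, b = -1, c = -1.
So P(u) = -3u^2 - u - 1.
The constant term is -1.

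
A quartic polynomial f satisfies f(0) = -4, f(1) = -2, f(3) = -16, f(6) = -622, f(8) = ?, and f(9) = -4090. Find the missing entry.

-2396

The 5 known points determine the degree-4 polynomial uniquely.
Write f(n) = an^4 + bn^3 + cn^2 + dn + e. Substituting each data point gives a linear system:
  e = -4
  a + b + c + d + e = -2
  81a + 27b + 9c + 3d + e = -16
  1296a + 216b + 36c + 6d + e = -622
  6561a + 729b + 81c + 9d + e = -4090
Solving the system yields a = -1, b = 4, c = -6, d = 5, e = -4.
So f(n) = -n^4 + 4n^3 - 6n^2 + 5n - 4.
Then f(8) = -2396.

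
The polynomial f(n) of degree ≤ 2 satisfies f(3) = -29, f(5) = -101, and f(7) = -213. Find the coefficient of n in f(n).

4

Write f(n) = an^2 + bn + c. Substituting each data point gives a linear system:
  9a + 3b + c = -29
  25a + 5b + c = -101
  49a + 7b + c = -213
Solving the system yields a = -5, b = 4, c = 4.
So f(n) = -5n² + 4n + 4.
The coefficient of n is 4.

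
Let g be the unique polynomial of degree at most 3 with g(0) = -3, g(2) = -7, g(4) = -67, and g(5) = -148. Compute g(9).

-1092

Write g(s) = as^3 + bs^2 + cs + d. Substituting each data point gives a linear system:
  d = -3
  8a + 4b + 2c + d = -7
  64a + 16b + 4c + d = -67
  125a + 25b + 5c + d = -148
Solving the system yields a = -2, b = 5, c = -4, d = -3.
So g(s) = -2s^3 + 5s^2 - 4s - 3.
Then g(9) = -1092.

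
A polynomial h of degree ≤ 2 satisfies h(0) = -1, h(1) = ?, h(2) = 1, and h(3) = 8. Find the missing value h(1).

On equispaced nodes a degree-2 polynomial has vanishing third forward difference, so
  - h(0) + 3·h(1) - 3·h(2) + h(3) = 0.
Substituting the known values and solving for h(1):
  3·h(1) = -6
  h(1) = -2.

-2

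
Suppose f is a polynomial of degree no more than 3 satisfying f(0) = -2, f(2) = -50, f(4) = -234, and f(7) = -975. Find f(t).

Write f(t) = at^3 + bt^2 + ct + d. Substituting each data point gives a linear system:
  d = -2
  8a + 4b + 2c + d = -50
  64a + 16b + 4c + d = -234
  343a + 49b + 7c + d = -975
Solving the system yields a = -2, b = -5, c = -6, d = -2.
So f(t) = -2t^3 - 5t^2 - 6t - 2.
Check: f(7) = -975. ✓

f(t) = -2t^3 - 5t^2 - 6t - 2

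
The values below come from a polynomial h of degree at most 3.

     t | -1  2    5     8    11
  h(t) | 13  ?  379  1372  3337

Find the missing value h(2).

The 4 known points determine the degree-3 polynomial uniquely.
Write h(t) = at^3 + bt^2 + ct + d. Substituting each data point gives a linear system:
  -a + b - c + d = 13
  125a + 25b + 5c + d = 379
  512a + 64b + 8c + d = 1372
  1331a + 121b + 11c + d = 3337
Solving the system yields a = 2, b = 6, c = -5, d = 4.
So h(t) = 2t^3 + 6t^2 - 5t + 4.
Then h(2) = 34.

34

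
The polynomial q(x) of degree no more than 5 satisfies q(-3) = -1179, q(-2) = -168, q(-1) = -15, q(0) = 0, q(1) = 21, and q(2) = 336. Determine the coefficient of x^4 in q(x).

Write q(x) = ax^5 + bx^4 + cx^3 + dx^2 + ex + k. Substituting each data point gives a linear system:
  -243a + 81b - 27c + 9d - 3e + k = -1179
  -32a + 16b - 8c + 4d - 2e + k = -168
  -a + b - c + d - e + k = -15
  k = 0
  a + b + c + d + e + k = 21
  32a + 16b + 8c + 4d + 2e + k = 336
Solving the system yields a = 6, b = 6, c = 6, d = -3, e = 6, k = 0.
So q(x) = 6x^5 + 6x^4 + 6x^3 - 3x^2 + 6x.
The coefficient of x^4 is 6.

6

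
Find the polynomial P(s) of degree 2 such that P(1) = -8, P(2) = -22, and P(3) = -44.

Write P(s) = as^2 + bs + c. Substituting each data point gives a linear system:
  a + b + c = -8
  4a + 2b + c = -22
  9a + 3b + c = -44
Solving the system yields a = -4, b = -2, c = -2.
So P(s) = -4s² - 2s - 2.
Check: P(2) = -22. ✓

P(s) = -4s^2 - 2s - 2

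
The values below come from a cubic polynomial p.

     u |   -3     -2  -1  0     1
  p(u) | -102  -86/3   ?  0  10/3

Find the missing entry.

-8/3

The 4 known points determine the degree-3 polynomial uniquely.
Write p(u) = au^3 + bu^2 + cu + d. Substituting each data point gives a linear system:
  -27a + 9b - 3c + d = -102
  -8a + 4b - 2c + d = -86/3
  d = 0
  a + b + c + d = 10/3
Solving the system yields a = 4, b = 1/3, c = -1, d = 0.
So p(u) = 4u^3 + (1/3)u^2 - u.
Then p(-1) = -8/3.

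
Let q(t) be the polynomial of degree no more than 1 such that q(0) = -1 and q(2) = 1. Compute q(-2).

-3

Using the Lagrange interpolation formula with nodes 0, 2:
  L_0(t) = (t - 2) / -2
  L_1(t) = t / 2
Then q(t) = -1·L_0(t) + 1·L_1(t).
Expanding and collecting terms gives q(t) = t - 1.
Evaluating at t = -2: q(-2) = -3.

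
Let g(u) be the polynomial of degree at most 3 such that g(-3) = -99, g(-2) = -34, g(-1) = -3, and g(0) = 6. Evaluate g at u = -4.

Forward differences of the values at u = -3, -2, -1, 0:
  g  : -99  -34  -3  6
  Δ  : 65  31  9
  Δ^2: -34  -22
  Δ^3: 12
The third differences are constant, confirming degree 3.
Interpolating (Newton forward form) and evaluating at u = -4 gives g(-4) = -210.

-210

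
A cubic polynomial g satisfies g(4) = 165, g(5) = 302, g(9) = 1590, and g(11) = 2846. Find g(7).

Using the Lagrange interpolation formula with nodes 4, 5, 9, 11:
  L_0(x) = (x - 5)(x - 9)(x - 11) / -35
  L_1(x) = (x - 4)(x - 9)(x - 11) / 24
  L_2(x) = (x - 4)(x - 5)(x - 11) / -40
  L_3(x) = (x - 4)(x - 5)(x - 9) / 84
Then g(x) = 165·L_0(x) + 302·L_1(x) + 1590·L_2(x) + 2846·L_3(x).
Expanding and collecting terms gives g(x) = 2x³ + x² + 6x - 3.
Evaluating at x = 7: g(7) = 774.

774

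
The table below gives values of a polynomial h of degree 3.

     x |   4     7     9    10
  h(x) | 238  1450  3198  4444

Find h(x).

Using the Lagrange interpolation formula with nodes 4, 7, 9, 10:
  L_0(x) = (x - 7)(x - 9)(x - 10) / -90
  L_1(x) = (x - 4)(x - 9)(x - 10) / 18
  L_2(x) = (x - 4)(x - 7)(x - 10) / -10
  L_3(x) = (x - 4)(x - 7)(x - 9) / 18
Then h(x) = 238·L_0(x) + 1450·L_1(x) + 3198·L_2(x) + 4444·L_3(x).
Expanding and collecting terms gives h(x) = 5x^3 - 6x^2 + 5x - 6.
Check: h(4) = 238. ✓

h(x) = 5x^3 - 6x^2 + 5x - 6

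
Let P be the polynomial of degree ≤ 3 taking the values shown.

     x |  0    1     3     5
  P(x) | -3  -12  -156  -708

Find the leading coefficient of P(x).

Write P(x) = ax^3 + bx^2 + cx + d. Substituting each data point gives a linear system:
  d = -3
  a + b + c + d = -12
  27a + 9b + 3c + d = -156
  125a + 25b + 5c + d = -708
Solving the system yields a = -6, b = 3, c = -6, d = -3.
So P(x) = -6x^3 + 3x^2 - 6x - 3.
The leading coefficient is -6.

-6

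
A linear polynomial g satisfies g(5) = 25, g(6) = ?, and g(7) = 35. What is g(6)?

The 2 known points determine the degree-1 polynomial uniquely.
Write g(t) = at + b. Substituting each data point gives a linear system:
  5a + b = 25
  7a + b = 35
Solving the system yields a = 5, b = 0.
So g(t) = 5t.
Then g(6) = 30.

30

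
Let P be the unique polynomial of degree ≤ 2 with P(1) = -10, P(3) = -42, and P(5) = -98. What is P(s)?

Write P(s) = as^2 + bs + c. Substituting each data point gives a linear system:
  a + b + c = -10
  9a + 3b + c = -42
  25a + 5b + c = -98
Solving the system yields a = -3, b = -4, c = -3.
So P(s) = -3s^2 - 4s - 3.
Check: P(3) = -42. ✓

P(s) = -3s^2 - 4s - 3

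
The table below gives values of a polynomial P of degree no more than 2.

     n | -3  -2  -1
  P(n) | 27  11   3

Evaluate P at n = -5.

Forward differences of the values at n = -3, -2, -1:
  P  : 27  11  3
  Δ  : -16  -8
  Δ^2: 8
The second differences are constant, confirming degree 2.
Interpolating (Newton forward form) and evaluating at n = -5 gives P(-5) = 83.

83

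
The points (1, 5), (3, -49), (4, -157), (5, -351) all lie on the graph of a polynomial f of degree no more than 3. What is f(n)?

Using the Lagrange interpolation formula with nodes 1, 3, 4, 5:
  L_0(n) = (n - 3)(n - 4)(n - 5) / -24
  L_1(n) = (n - 1)(n - 4)(n - 5) / 4
  L_2(n) = (n - 1)(n - 3)(n - 5) / -3
  L_3(n) = (n - 1)(n - 3)(n - 4) / 8
Then f(n) = 5·L_0(n) - 49·L_1(n) - 157·L_2(n) - 351·L_3(n).
Expanding and collecting terms gives f(n) = -4n³ + 5n² + 5n - 1.
Check: f(3) = -49. ✓

f(n) = -4n^3 + 5n^2 + 5n - 1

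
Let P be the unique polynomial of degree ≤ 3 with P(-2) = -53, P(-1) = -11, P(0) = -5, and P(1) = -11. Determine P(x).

Write P(x) = ax^3 + bx^2 + cx + d. Substituting each data point gives a linear system:
  -8a + 4b - 2c + d = -53
  -a + b - c + d = -11
  d = -5
  a + b + c + d = -11
Solving the system yields a = 4, b = -6, c = -4, d = -5.
So P(x) = 4x^3 - 6x^2 - 4x - 5.
Check: P(1) = -11. ✓

P(x) = 4x^3 - 6x^2 - 4x - 5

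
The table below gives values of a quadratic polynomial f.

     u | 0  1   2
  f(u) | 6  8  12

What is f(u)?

f(u) = u^2 + u + 6

Using the Lagrange interpolation formula with nodes 0, 1, 2:
  L_0(u) = (u - 1)(u - 2) / 2
  L_1(u) = u(u - 2) / -1
  L_2(u) = u(u - 1) / 2
Then f(u) = 6·L_0(u) + 8·L_1(u) + 12·L_2(u).
Expanding and collecting terms gives f(u) = u^2 + u + 6.
Check: f(1) = 8. ✓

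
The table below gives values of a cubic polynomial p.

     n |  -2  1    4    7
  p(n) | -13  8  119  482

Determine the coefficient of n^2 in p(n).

2

Write p(n) = an^3 + bn^2 + cn + d. Substituting each data point gives a linear system:
  -8a + 4b - 2c + d = -13
  a + b + c + d = 8
  64a + 16b + 4c + d = 119
  343a + 49b + 7c + d = 482
Solving the system yields a = 1, b = 2, c = 6, d = -1.
So p(n) = n^3 + 2n^2 + 6n - 1.
The coefficient of n^2 is 2.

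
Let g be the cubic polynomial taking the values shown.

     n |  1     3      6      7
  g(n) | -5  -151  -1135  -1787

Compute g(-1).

13

Using the Lagrange interpolation formula with nodes 1, 3, 6, 7:
  L_0(n) = (n - 3)(n - 6)(n - 7) / -60
  L_1(n) = (n - 1)(n - 6)(n - 7) / 24
  L_2(n) = (n - 1)(n - 3)(n - 7) / -15
  L_3(n) = (n - 1)(n - 3)(n - 6) / 24
Then g(n) = -5·L_0(n) - 151·L_1(n) - 1135·L_2(n) - 1787·L_3(n).
Expanding and collecting terms gives g(n) = -5n^3 - n^2 - 4n + 5.
Evaluating at n = -1: g(-1) = 13.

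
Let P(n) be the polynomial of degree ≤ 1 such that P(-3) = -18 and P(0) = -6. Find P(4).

Using the Lagrange interpolation formula with nodes -3, 0:
  L_0(n) = n / -3
  L_1(n) = (n + 3) / 3
Then P(n) = -18·L_0(n) - 6·L_1(n).
Expanding and collecting terms gives P(n) = 4n - 6.
Evaluating at n = 4: P(4) = 10.

10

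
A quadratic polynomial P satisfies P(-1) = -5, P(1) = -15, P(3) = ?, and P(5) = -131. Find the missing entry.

-57

The 3 known points determine the degree-2 polynomial uniquely.
Write P(n) = an^2 + bn + c. Substituting each data point gives a linear system:
  a - b + c = -5
  a + b + c = -15
  25a + 5b + c = -131
Solving the system yields a = -4, b = -5, c = -6.
So P(n) = -4n^2 - 5n - 6.
Then P(3) = -57.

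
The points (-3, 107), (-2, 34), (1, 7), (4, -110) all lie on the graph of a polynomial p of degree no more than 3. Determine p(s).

p(s) = -3s^3 + 4s^2 + 4s + 2

Write p(s) = as^3 + bs^2 + cs + d. Substituting each data point gives a linear system:
  -27a + 9b - 3c + d = 107
  -8a + 4b - 2c + d = 34
  a + b + c + d = 7
  64a + 16b + 4c + d = -110
Solving the system yields a = -3, b = 4, c = 4, d = 2.
So p(s) = -3s^3 + 4s^2 + 4s + 2.
Check: p(-3) = 107. ✓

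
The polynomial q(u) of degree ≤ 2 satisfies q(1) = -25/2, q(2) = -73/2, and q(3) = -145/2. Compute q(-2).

-25/2

Forward differences of the values at u = 1, 2, 3:
  q  : -25/2  -73/2  -145/2
  Δ  : -24  -36
  Δ^2: -12
The second differences are constant, confirming degree 2.
Interpolating (Newton forward form) and evaluating at u = -2 gives q(-2) = -25/2.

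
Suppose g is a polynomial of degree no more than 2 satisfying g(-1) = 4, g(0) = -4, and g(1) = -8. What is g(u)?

Write g(u) = au^2 + bu + c. Substituting each data point gives a linear system:
  a - b + c = 4
  c = -4
  a + b + c = -8
Solving the system yields a = 2, b = -6, c = -4.
So g(u) = 2u^2 - 6u - 4.
Check: g(1) = -8. ✓

g(u) = 2u^2 - 6u - 4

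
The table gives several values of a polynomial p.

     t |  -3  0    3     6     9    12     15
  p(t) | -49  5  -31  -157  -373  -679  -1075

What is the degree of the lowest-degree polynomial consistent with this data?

2

Forward differences of the values at t = -3, 0, 3, 6, 9, 12, 15:
  p  : -49  5  -31  -157  -373  -679  -1075
  Δ  : 54  -36  -126  -216  -306  -396
  Δ^2: -90  -90  -90  -90  -90
  Δ^3: 0  0  0  0
  Δ^4: 0  0  0
  Δ^5: 0  0
  Δ^6: 0
The second differences are constant (-90) and nonzero, while all higher differences vanish, so the minimal degree is 2.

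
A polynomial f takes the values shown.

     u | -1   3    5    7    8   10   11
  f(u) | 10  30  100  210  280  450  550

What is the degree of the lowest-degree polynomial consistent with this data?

Divided differences on the nodes -1, 3, 5, 7, 8, 10, 11:
  order 0: 10  30  100  210  280  450  550
  order 1: 5  35  55  70  85  100
  order 2: 5  5  5  5  5
  order 3: 0  0  0  0
  order 4: 0  0  0
  order 5: 0  0
  order 6: 0
The order-2 divided differences are all 5 (nonzero) and every higher order vanishes, so the data lies on a polynomial of degree exactly 2.

2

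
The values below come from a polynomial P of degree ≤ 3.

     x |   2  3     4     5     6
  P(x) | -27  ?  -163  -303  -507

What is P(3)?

The 4 known points determine the degree-3 polynomial uniquely.
Write P(x) = ax^3 + bx^2 + cx + d. Substituting each data point gives a linear system:
  8a + 4b + 2c + d = -27
  64a + 16b + 4c + d = -163
  125a + 25b + 5c + d = -303
  216a + 36b + 6c + d = -507
Solving the system yields a = -2, b = -2, c = 0, d = -3.
So P(x) = -2x³ - 2x² - 3.
Then P(3) = -75.

-75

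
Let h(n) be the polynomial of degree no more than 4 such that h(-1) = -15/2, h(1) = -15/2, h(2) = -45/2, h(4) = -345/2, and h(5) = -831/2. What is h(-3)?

-415/2

Using the Lagrange interpolation formula with nodes -1, 1, 2, 4, 5:
  L_0(n) = (n - 1)(n - 2)(n - 4)(n - 5) / 180
  L_1(n) = (n + 1)(n - 2)(n - 4)(n - 5) / -24
  L_2(n) = (n + 1)(n - 1)(n - 4)(n - 5) / 18
  L_3(n) = (n + 1)(n - 1)(n - 2)(n - 5) / -30
  L_4(n) = (n + 1)(n - 1)(n - 2)(n - 4) / 72
Then h(n) = -15/2·L_0(n) - 15/2·L_1(n) - 45/2·L_2(n) - 345/2·L_3(n) - 831/2·L_4(n).
Expanding and collecting terms gives h(n) = -n^4 + 3n^3 - 6n^2 - 3n - 1/2.
Evaluating at n = -3: h(-3) = -415/2.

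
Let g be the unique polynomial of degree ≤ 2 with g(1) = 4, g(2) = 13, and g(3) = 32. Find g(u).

Write g(u) = au^2 + bu + c. Substituting each data point gives a linear system:
  a + b + c = 4
  4a + 2b + c = 13
  9a + 3b + c = 32
Solving the system yields a = 5, b = -6, c = 5.
So g(u) = 5u^2 - 6u + 5.
Check: g(2) = 13. ✓

g(u) = 5u^2 - 6u + 5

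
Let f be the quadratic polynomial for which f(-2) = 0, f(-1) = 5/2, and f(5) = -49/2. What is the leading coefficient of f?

-1

Write f(s) = as^2 + bs + c. Substituting each data point gives a linear system:
  4a - 2b + c = 0
  a - b + c = 5/2
  25a + 5b + c = -49/2
Solving the system yields a = -1, b = -1/2, c = 3.
So f(s) = -s² - (1/2)s + 3.
The leading coefficient is -1.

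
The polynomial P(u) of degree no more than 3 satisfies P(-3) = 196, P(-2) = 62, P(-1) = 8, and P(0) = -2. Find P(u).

P(u) = -6u^3 + 4u^2 - 2

Write P(u) = au^3 + bu^2 + cu + d. Substituting each data point gives a linear system:
  -27a + 9b - 3c + d = 196
  -8a + 4b - 2c + d = 62
  -a + b - c + d = 8
  d = -2
Solving the system yields a = -6, b = 4, c = 0, d = -2.
So P(u) = -6u³ + 4u² - 2.
Check: P(-1) = 8. ✓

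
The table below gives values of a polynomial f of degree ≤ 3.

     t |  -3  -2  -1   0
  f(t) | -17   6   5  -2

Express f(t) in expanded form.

f(t) = 3t^3 + 6t^2 - 4t - 2

Write f(t) = at^3 + bt^2 + ct + d. Substituting each data point gives a linear system:
  -27a + 9b - 3c + d = -17
  -8a + 4b - 2c + d = 6
  -a + b - c + d = 5
  d = -2
Solving the system yields a = 3, b = 6, c = -4, d = -2.
So f(t) = 3t^3 + 6t^2 - 4t - 2.
Check: f(-3) = -17. ✓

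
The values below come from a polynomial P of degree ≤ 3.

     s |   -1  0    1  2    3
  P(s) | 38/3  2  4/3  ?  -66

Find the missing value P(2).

The 4 known points determine the degree-3 polynomial uniquely.
Write P(s) = as^3 + bs^2 + cs + d. Substituting each data point gives a linear system:
  -a + b - c + d = 38/3
  d = 2
  a + b + c + d = 4/3
  27a + 9b + 3c + d = -66
Solving the system yields a = -4, b = 5, c = -5/3, d = 2.
So P(s) = -4s^3 + 5s^2 - (5/3)s + 2.
Then P(2) = -40/3.

-40/3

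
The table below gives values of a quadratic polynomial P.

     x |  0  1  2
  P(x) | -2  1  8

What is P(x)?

Using the Lagrange interpolation formula with nodes 0, 1, 2:
  L_0(x) = (x - 1)(x - 2) / 2
  L_1(x) = x(x - 2) / -1
  L_2(x) = x(x - 1) / 2
Then P(x) = -2·L_0(x) + 1·L_1(x) + 8·L_2(x).
Expanding and collecting terms gives P(x) = 2x^2 + x - 2.
Check: P(2) = 8. ✓

P(x) = 2x^2 + x - 2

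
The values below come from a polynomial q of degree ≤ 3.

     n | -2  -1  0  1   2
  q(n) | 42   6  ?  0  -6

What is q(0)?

-2

On equispaced nodes a degree-3 polynomial has vanishing fourth forward difference, so
  q(-2) - 4·q(-1) + 6·q(0) - 4·q(1) + q(2) = 0.
Substituting the known values and solving for q(0):
  6·q(0) = -12
  q(0) = -2.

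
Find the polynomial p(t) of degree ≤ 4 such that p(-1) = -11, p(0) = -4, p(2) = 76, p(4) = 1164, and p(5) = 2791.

p(t) = 4t^4 + 3t^3 - 4t^2 + 4t - 4

Write p(t) = at^4 + bt^3 + ct^2 + dt + e. Substituting each data point gives a linear system:
  a - b + c - d + e = -11
  e = -4
  16a + 8b + 4c + 2d + e = 76
  256a + 64b + 16c + 4d + e = 1164
  625a + 125b + 25c + 5d + e = 2791
Solving the system yields a = 4, b = 3, c = -4, d = 4, e = -4.
So p(t) = 4t^4 + 3t^3 - 4t^2 + 4t - 4.
Check: p(-1) = -11. ✓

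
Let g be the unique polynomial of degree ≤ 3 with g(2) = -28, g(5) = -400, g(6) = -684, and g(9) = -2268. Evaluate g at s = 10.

Write g(s) = as^3 + bs^2 + cs + d. Substituting each data point gives a linear system:
  8a + 4b + 2c + d = -28
  125a + 25b + 5c + d = -400
  216a + 36b + 6c + d = -684
  729a + 81b + 9c + d = -2268
Solving the system yields a = -3, b = -1, c = 0, d = 0.
So g(s) = -3s³ - s².
Then g(10) = -3100.

-3100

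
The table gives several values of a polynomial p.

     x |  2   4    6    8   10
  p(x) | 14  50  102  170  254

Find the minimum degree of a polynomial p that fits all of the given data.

2

Forward differences of the values at x = 2, 4, 6, 8, 10:
  p  : 14  50  102  170  254
  Δ  : 36  52  68  84
  Δ^2: 16  16  16
  Δ^3: 0  0
  Δ^4: 0
The second differences are constant (16) and nonzero, while all higher differences vanish, so the minimal degree is 2.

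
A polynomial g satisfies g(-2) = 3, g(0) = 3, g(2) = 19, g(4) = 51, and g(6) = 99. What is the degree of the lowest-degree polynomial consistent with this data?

2

Forward differences of the values at s = -2, 0, 2, 4, 6:
  g  : 3  3  19  51  99
  Δ  : 0  16  32  48
  Δ^2: 16  16  16
  Δ^3: 0  0
  Δ^4: 0
The second differences are constant (16) and nonzero, while all higher differences vanish, so the minimal degree is 2.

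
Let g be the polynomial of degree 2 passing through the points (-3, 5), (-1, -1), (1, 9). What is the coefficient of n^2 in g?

Write g(n) = an^2 + bn + c. Substituting each data point gives a linear system:
  9a - 3b + c = 5
  a - b + c = -1
  a + b + c = 9
Solving the system yields a = 2, b = 5, c = 2.
So g(n) = 2n^2 + 5n + 2.
The leading coefficient is 2.

2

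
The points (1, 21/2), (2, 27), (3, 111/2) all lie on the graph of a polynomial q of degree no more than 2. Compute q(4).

96

Forward differences of the values at n = 1, 2, 3:
  q  : 21/2  27  111/2
  Δ  : 33/2  57/2
  Δ^2: 12
The second differences are constant, confirming degree 2.
Interpolating (Newton forward form) and evaluating at n = 4 gives q(4) = 96.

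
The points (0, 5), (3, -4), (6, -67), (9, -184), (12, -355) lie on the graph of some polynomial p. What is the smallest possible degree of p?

Forward differences of the values at u = 0, 3, 6, 9, 12:
  p  : 5  -4  -67  -184  -355
  Δ  : -9  -63  -117  -171
  Δ^2: -54  -54  -54
  Δ^3: 0  0
  Δ^4: 0
The second differences are constant (-54) and nonzero, while all higher differences vanish, so the minimal degree is 2.

2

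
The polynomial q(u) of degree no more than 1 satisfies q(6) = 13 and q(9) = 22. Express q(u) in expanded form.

Write q(u) = au + b. Substituting each data point gives a linear system:
  6a + b = 13
  9a + b = 22
Solving the system yields a = 3, b = -5.
So q(u) = 3u - 5.
Check: q(9) = 22. ✓

q(u) = 3u - 5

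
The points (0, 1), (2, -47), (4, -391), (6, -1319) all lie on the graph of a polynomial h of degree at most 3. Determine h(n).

h(n) = -6n^3 - n^2 + 2n + 1

Write h(n) = an^3 + bn^2 + cn + d. Substituting each data point gives a linear system:
  d = 1
  8a + 4b + 2c + d = -47
  64a + 16b + 4c + d = -391
  216a + 36b + 6c + d = -1319
Solving the system yields a = -6, b = -1, c = 2, d = 1.
So h(n) = -6n^3 - n^2 + 2n + 1.
Check: h(4) = -391. ✓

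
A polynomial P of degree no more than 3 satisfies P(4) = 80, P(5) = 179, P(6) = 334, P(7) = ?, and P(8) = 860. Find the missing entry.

557

The 4 known points determine the degree-3 polynomial uniquely.
Write P(s) = as^3 + bs^2 + cs + d. Substituting each data point gives a linear system:
  64a + 16b + 4c + d = 80
  125a + 25b + 5c + d = 179
  216a + 36b + 6c + d = 334
  512a + 64b + 8c + d = 860
Solving the system yields a = 2, b = -2, c = -5, d = 4.
So P(s) = 2s^3 - 2s^2 - 5s + 4.
Then P(7) = 557.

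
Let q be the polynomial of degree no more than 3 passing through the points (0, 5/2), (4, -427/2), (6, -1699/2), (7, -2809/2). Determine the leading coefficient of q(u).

-5

Write q(u) = au^3 + bu^2 + cu + d. Substituting each data point gives a linear system:
  d = 5/2
  64a + 16b + 4c + d = -427/2
  216a + 36b + 6c + d = -1699/2
  343a + 49b + 7c + d = -2809/2
Solving the system yields a = -5, b = 6, c = 2, d = 5/2.
So q(u) = -5u^3 + 6u^2 + 2u + 5/2.
The leading coefficient is -5.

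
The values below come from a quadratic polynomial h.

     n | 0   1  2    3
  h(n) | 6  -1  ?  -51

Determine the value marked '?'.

On equispaced nodes a degree-2 polynomial has vanishing third forward difference, so
  - h(0) + 3·h(1) - 3·h(2) + h(3) = 0.
Substituting the known values and solving for h(2):
  -3·h(2) = 60
  h(2) = -20.

-20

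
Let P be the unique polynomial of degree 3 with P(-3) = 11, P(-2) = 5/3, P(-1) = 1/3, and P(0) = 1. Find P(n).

P(n) = -n^3 - 2n^2 - (1/3)n + 1

Using the Lagrange interpolation formula with nodes -3, -2, -1, 0:
  L_0(n) = (n + 2)(n + 1)n / -6
  L_1(n) = (n + 3)(n + 1)n / 2
  L_2(n) = (n + 3)(n + 2)n / -2
  L_3(n) = (n + 3)(n + 2)(n + 1) / 6
Then P(n) = 11·L_0(n) + 5/3·L_1(n) + 1/3·L_2(n) + 1·L_3(n).
Expanding and collecting terms gives P(n) = -n^3 - 2n^2 - (1/3)n + 1.
Check: P(-3) = 11. ✓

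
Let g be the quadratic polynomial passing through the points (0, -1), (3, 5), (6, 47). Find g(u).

Using the Lagrange interpolation formula with nodes 0, 3, 6:
  L_0(u) = (u - 3)(u - 6) / 18
  L_1(u) = u(u - 6) / -9
  L_2(u) = u(u - 3) / 18
Then g(u) = -1·L_0(u) + 5·L_1(u) + 47·L_2(u).
Expanding and collecting terms gives g(u) = 2u^2 - 4u - 1.
Check: g(3) = 5. ✓

g(u) = 2u^2 - 4u - 1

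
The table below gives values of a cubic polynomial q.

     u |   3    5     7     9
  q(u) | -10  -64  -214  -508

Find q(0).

Using the Lagrange interpolation formula with nodes 3, 5, 7, 9:
  L_0(u) = (u - 5)(u - 7)(u - 9) / -48
  L_1(u) = (u - 3)(u - 7)(u - 9) / 16
  L_2(u) = (u - 3)(u - 5)(u - 9) / -16
  L_3(u) = (u - 3)(u - 5)(u - 7) / 48
Then q(u) = -10·L_0(u) - 64·L_1(u) - 214·L_2(u) - 508·L_3(u).
Expanding and collecting terms gives q(u) = -u^3 + 3u^2 - 2u - 4.
Evaluating at u = 0: q(0) = -4.

-4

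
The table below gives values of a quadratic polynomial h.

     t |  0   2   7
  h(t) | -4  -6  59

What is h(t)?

h(t) = 2t^2 - 5t - 4

Using the Lagrange interpolation formula with nodes 0, 2, 7:
  L_0(t) = (t - 2)(t - 7) / 14
  L_1(t) = t(t - 7) / -10
  L_2(t) = t(t - 2) / 35
Then h(t) = -4·L_0(t) - 6·L_1(t) + 59·L_2(t).
Expanding and collecting terms gives h(t) = 2t^2 - 5t - 4.
Check: h(0) = -4. ✓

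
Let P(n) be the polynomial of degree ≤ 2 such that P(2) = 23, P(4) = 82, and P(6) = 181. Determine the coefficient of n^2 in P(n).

5

Write P(n) = an^2 + bn + c. Substituting each data point gives a linear system:
  4a + 2b + c = 23
  16a + 4b + c = 82
  36a + 6b + c = 181
Solving the system yields a = 5, b = -1/2, c = 4.
So P(n) = 5n² - (1/2)n + 4.
The leading coefficient is 5.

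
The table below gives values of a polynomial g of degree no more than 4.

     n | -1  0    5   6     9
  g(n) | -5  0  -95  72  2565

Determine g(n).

Write g(n) = an^4 + bn^3 + cn^2 + dn + e. Substituting each data point gives a linear system:
  a - b + c - d + e = -5
  e = 0
  625a + 125b + 25c + 5d + e = -95
  1296a + 216b + 36c + 6d + e = 72
  6561a + 729b + 81c + 9d + e = 2565
Solving the system yields a = 1, b = -5, c = -5, d = 6, e = 0.
So g(n) = n^4 - 5n^3 - 5n^2 + 6n.
Check: g(-1) = -5. ✓

g(n) = n^4 - 5n^3 - 5n^2 + 6n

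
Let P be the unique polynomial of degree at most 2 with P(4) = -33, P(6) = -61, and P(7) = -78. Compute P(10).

-141

Write P(u) = au^2 + bu + c. Substituting each data point gives a linear system:
  16a + 4b + c = -33
  36a + 6b + c = -61
  49a + 7b + c = -78
Solving the system yields a = -1, b = -4, c = -1.
So P(u) = -u² - 4u - 1.
Then P(10) = -141.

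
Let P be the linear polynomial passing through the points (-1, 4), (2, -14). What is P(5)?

-32

Using the Lagrange interpolation formula with nodes -1, 2:
  L_0(s) = (s - 2) / -3
  L_1(s) = (s + 1) / 3
Then P(s) = 4·L_0(s) - 14·L_1(s).
Expanding and collecting terms gives P(s) = -6s - 2.
Evaluating at s = 5: P(5) = -32.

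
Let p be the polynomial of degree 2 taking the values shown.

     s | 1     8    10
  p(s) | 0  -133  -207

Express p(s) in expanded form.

p(s) = -2s^2 - s + 3

Using the Lagrange interpolation formula with nodes 1, 8, 10:
  L_0(s) = (s - 8)(s - 10) / 63
  L_1(s) = (s - 1)(s - 10) / -14
  L_2(s) = (s - 1)(s - 8) / 18
Then p(s) = 0·L_0(s) - 133·L_1(s) - 207·L_2(s).
Expanding and collecting terms gives p(s) = -2s^2 - s + 3.
Check: p(8) = -133. ✓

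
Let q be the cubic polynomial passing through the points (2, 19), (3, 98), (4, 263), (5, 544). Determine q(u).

q(u) = 5u^3 - 2u^2 - 6u - 1

Using the Lagrange interpolation formula with nodes 2, 3, 4, 5:
  L_0(u) = (u - 3)(u - 4)(u - 5) / -6
  L_1(u) = (u - 2)(u - 4)(u - 5) / 2
  L_2(u) = (u - 2)(u - 3)(u - 5) / -2
  L_3(u) = (u - 2)(u - 3)(u - 4) / 6
Then q(u) = 19·L_0(u) + 98·L_1(u) + 263·L_2(u) + 544·L_3(u).
Expanding and collecting terms gives q(u) = 5u^3 - 2u^2 - 6u - 1.
Check: q(4) = 263. ✓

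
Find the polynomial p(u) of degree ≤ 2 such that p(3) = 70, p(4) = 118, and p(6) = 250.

Write p(u) = au^2 + bu + c. Substituting each data point gives a linear system:
  9a + 3b + c = 70
  16a + 4b + c = 118
  36a + 6b + c = 250
Solving the system yields a = 6, b = 6, c = -2.
So p(u) = 6u² + 6u - 2.
Check: p(6) = 250. ✓

p(u) = 6u^2 + 6u - 2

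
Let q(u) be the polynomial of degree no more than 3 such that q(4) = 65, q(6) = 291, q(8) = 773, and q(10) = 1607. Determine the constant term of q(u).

-3

Write q(u) = au^3 + bu^2 + cu + d. Substituting each data point gives a linear system:
  64a + 16b + 4c + d = 65
  216a + 36b + 6c + d = 291
  512a + 64b + 8c + d = 773
  1000a + 100b + 10c + d = 1607
Solving the system yields a = 2, b = -4, c = 1, d = -3.
So q(u) = 2u^3 - 4u^2 + u - 3.
The constant term is -3.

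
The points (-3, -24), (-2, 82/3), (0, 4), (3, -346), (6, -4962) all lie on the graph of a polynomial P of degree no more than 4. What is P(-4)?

-856/3

Write P(u) = au^4 + bu^3 + cu^2 + du + e. Substituting each data point gives a linear system:
  81a - 27b + 9c - 3d + e = -24
  16a - 8b + 4c - 2d + e = 82/3
  e = 4
  81a + 27b + 9c + 3d + e = -346
  1296a + 216b + 36c + 6d + e = -4962
Solving the system yields a = -3, b = -6, c = 6, d = 1/3, e = 4.
So P(u) = -3u⁴ - 6u³ + 6u² + (1/3)u + 4.
Then P(-4) = -856/3.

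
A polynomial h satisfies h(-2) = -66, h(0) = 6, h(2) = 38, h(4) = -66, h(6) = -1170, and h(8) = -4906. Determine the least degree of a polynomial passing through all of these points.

4

Forward differences of the values at n = -2, 0, 2, 4, 6, 8:
  h  : -66  6  38  -66  -1170  -4906
  Δ  : 72  32  -104  -1104  -3736
  Δ^2: -40  -136  -1000  -2632
  Δ^3: -96  -864  -1632
  Δ^4: -768  -768
  Δ^5: 0
The fourth differences are constant (-768) and nonzero, while all higher differences vanish, so the minimal degree is 4.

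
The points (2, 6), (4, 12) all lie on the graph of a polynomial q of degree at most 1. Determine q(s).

Write q(s) = as + b. Substituting each data point gives a linear system:
  2a + b = 6
  4a + b = 12
Solving the system yields a = 3, b = 0.
So q(s) = 3s.
Check: q(4) = 12. ✓

q(s) = 3s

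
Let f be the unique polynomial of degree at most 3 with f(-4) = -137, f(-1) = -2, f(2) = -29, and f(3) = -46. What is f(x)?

f(x) = x^3 - 6x^2 - 6x - 1

Using the Lagrange interpolation formula with nodes -4, -1, 2, 3:
  L_0(x) = (x + 1)(x - 2)(x - 3) / -126
  L_1(x) = (x + 4)(x - 2)(x - 3) / 36
  L_2(x) = (x + 4)(x + 1)(x - 3) / -18
  L_3(x) = (x + 4)(x + 1)(x - 2) / 28
Then f(x) = -137·L_0(x) - 2·L_1(x) - 29·L_2(x) - 46·L_3(x).
Expanding and collecting terms gives f(x) = x^3 - 6x^2 - 6x - 1.
Check: f(-4) = -137. ✓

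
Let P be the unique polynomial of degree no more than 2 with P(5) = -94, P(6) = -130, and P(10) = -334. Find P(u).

Write P(u) = au^2 + bu + c. Substituting each data point gives a linear system:
  25a + 5b + c = -94
  36a + 6b + c = -130
  100a + 10b + c = -334
Solving the system yields a = -3, b = -3, c = -4.
So P(u) = -3u² - 3u - 4.
Check: P(5) = -94. ✓

P(u) = -3u^2 - 3u - 4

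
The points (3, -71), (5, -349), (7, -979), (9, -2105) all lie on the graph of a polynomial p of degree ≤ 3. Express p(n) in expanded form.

p(n) = -3n^3 + n^2 + 1

Write p(n) = an^3 + bn^2 + cn + d. Substituting each data point gives a linear system:
  27a + 9b + 3c + d = -71
  125a + 25b + 5c + d = -349
  343a + 49b + 7c + d = -979
  729a + 81b + 9c + d = -2105
Solving the system yields a = -3, b = 1, c = 0, d = 1.
So p(n) = -3n^3 + n^2 + 1.
Check: p(3) = -71. ✓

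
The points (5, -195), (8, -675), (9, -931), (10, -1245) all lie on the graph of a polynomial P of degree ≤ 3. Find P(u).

Using the Lagrange interpolation formula with nodes 5, 8, 9, 10:
  L_0(u) = (u - 8)(u - 9)(u - 10) / -60
  L_1(u) = (u - 5)(u - 9)(u - 10) / 6
  L_2(u) = (u - 5)(u - 8)(u - 10) / -4
  L_3(u) = (u - 5)(u - 8)(u - 9) / 10
Then P(u) = -195·L_0(u) - 675·L_1(u) - 931·L_2(u) - 1245·L_3(u).
Expanding and collecting terms gives P(u) = -u^3 - 2u^2 - 5u + 5.
Check: P(5) = -195. ✓

P(u) = -u^3 - 2u^2 - 5u + 5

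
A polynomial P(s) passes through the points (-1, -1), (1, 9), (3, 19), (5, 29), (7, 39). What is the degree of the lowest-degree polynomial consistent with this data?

1

Forward differences of the values at s = -1, 1, 3, 5, 7:
  P  : -1  9  19  29  39
  Δ  : 10  10  10  10
  Δ^2: 0  0  0
  Δ^3: 0  0
  Δ^4: 0
The first differences are constant (10) and nonzero, while all higher differences vanish, so the minimal degree is 1.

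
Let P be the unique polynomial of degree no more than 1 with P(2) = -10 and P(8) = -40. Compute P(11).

Write P(n) = an + b. Substituting each data point gives a linear system:
  2a + b = -10
  8a + b = -40
Solving the system yields a = -5, b = 0.
So P(n) = -5n.
Then P(11) = -55.

-55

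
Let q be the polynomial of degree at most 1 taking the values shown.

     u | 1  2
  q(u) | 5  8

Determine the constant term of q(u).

Write q(u) = au + b. Substituting each data point gives a linear system:
  a + b = 5
  2a + b = 8
Solving the system yields a = 3, b = 2.
So q(u) = 3u + 2.
The constant term is 2.

2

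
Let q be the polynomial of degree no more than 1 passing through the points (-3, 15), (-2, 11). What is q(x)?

q(x) = -4x + 3

Write q(x) = ax + b. Substituting each data point gives a linear system:
  -3a + b = 15
  -2a + b = 11
Solving the system yields a = -4, b = 3.
So q(x) = -4x + 3.
Check: q(-3) = 15. ✓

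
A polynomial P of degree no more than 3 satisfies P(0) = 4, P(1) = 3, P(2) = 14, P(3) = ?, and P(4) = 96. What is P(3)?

The 4 known points determine the degree-3 polynomial uniquely.
Write P(n) = an^3 + bn^2 + cn + d. Substituting each data point gives a linear system:
  d = 4
  a + b + c + d = 3
  8a + 4b + 2c + d = 14
  64a + 16b + 4c + d = 96
Solving the system yields a = 1, b = 3, c = -5, d = 4.
So P(n) = n^3 + 3n^2 - 5n + 4.
Then P(3) = 43.

43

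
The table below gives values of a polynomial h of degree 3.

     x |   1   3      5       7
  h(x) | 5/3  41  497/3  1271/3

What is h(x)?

Using the Lagrange interpolation formula with nodes 1, 3, 5, 7:
  L_0(x) = (x - 3)(x - 5)(x - 7) / -48
  L_1(x) = (x - 1)(x - 5)(x - 7) / 16
  L_2(x) = (x - 1)(x - 3)(x - 7) / -16
  L_3(x) = (x - 1)(x - 3)(x - 5) / 48
Then h(x) = 5/3·L_0(x) + 41·L_1(x) + 497/3·L_2(x) + 1271/3·L_3(x).
Expanding and collecting terms gives h(x) = x^3 + (5/3)x^2 - 1.
Check: h(5) = 497/3. ✓

h(x) = x^3 + (5/3)x^2 - 1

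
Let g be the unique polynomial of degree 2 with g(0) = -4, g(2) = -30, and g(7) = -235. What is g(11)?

-543

Using the Lagrange interpolation formula with nodes 0, 2, 7:
  L_0(s) = (s - 2)(s - 7) / 14
  L_1(s) = s(s - 7) / -10
  L_2(s) = s(s - 2) / 35
Then g(s) = -4·L_0(s) - 30·L_1(s) - 235·L_2(s).
Expanding and collecting terms gives g(s) = -4s^2 - 5s - 4.
Evaluating at s = 11: g(11) = -543.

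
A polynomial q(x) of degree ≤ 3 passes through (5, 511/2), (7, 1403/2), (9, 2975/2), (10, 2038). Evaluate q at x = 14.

5570

Write q(x) = ax^3 + bx^2 + cx + d. Substituting each data point gives a linear system:
  125a + 25b + 5c + d = 511/2
  343a + 49b + 7c + d = 1403/2
  729a + 81b + 9c + d = 2975/2
  1000a + 100b + 10c + d = 2038
Solving the system yields a = 2, b = 1/2, c = -1, d = -2.
So q(x) = 2x^3 + (1/2)x^2 - x - 2.
Then q(14) = 5570.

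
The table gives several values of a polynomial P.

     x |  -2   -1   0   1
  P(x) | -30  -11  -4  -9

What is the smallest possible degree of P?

Forward differences of the values at x = -2, -1, 0, 1:
  P  : -30  -11  -4  -9
  Δ  : 19  7  -5
  Δ^2: -12  -12
  Δ^3: 0
The second differences are constant (-12) and nonzero, while all higher differences vanish, so the minimal degree is 2.

2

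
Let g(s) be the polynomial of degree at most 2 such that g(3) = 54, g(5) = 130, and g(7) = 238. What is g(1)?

10

Write g(s) = as^2 + bs + c. Substituting each data point gives a linear system:
  9a + 3b + c = 54
  25a + 5b + c = 130
  49a + 7b + c = 238
Solving the system yields a = 4, b = 6, c = 0.
So g(s) = 4s² + 6s.
Then g(1) = 10.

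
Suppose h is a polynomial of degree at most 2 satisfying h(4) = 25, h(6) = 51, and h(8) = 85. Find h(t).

Write h(t) = at^2 + bt + c. Substituting each data point gives a linear system:
  16a + 4b + c = 25
  36a + 6b + c = 51
  64a + 8b + c = 85
Solving the system yields a = 1, b = 3, c = -3.
So h(t) = t² + 3t - 3.
Check: h(8) = 85. ✓

h(t) = t^2 + 3t - 3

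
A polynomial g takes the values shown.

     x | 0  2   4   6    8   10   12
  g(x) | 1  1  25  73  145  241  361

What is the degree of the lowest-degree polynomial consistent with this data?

2

Forward differences of the values at x = 0, 2, 4, 6, 8, 10, 12:
  g  : 1  1  25  73  145  241  361
  Δ  : 0  24  48  72  96  120
  Δ^2: 24  24  24  24  24
  Δ^3: 0  0  0  0
  Δ^4: 0  0  0
  Δ^5: 0  0
  Δ^6: 0
The second differences are constant (24) and nonzero, while all higher differences vanish, so the minimal degree is 2.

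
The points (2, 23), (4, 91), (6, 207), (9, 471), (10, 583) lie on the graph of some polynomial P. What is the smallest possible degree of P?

Divided differences on the nodes 2, 4, 6, 9, 10:
  order 0: 23  91  207  471  583
  order 1: 34  58  88  112
  order 2: 6  6  6
  order 3: 0  0
  order 4: 0
The order-2 divided differences are all 6 (nonzero) and every higher order vanishes, so the data lies on a polynomial of degree exactly 2.

2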